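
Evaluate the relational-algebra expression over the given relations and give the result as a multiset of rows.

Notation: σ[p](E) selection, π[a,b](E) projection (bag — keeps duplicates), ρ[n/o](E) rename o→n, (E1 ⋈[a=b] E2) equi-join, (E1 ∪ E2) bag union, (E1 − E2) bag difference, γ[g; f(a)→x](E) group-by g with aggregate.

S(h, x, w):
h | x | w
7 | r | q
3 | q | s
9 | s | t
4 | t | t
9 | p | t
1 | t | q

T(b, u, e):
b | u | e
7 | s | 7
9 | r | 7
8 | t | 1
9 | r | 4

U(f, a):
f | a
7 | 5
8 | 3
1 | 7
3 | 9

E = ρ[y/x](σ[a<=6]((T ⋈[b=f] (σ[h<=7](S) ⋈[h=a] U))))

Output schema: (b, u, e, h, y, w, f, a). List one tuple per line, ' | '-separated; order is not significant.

Subexpression sizes:
  T → 4
  S → 6
  σ[h<=7](S) → 4
  U → 4
  (σ[h<=7](S) ⋈[h=a] U) → 2
  (T ⋈[b=f] (σ[h<=7](S) ⋈[h=a] U)) → 1
  σ[a<=6]((T ⋈[b=f] (σ[h<=7](S) ⋈[h=a] U))) → 1
  ρ[y/x](σ[a<=6]((T ⋈[b=f] (σ[h<=7](S) ⋈[h=a] U)))) → 1

== RESULT ==
b | u | e | h | y | w | f | a
8 | t | 1 | 3 | q | s | 8 | 3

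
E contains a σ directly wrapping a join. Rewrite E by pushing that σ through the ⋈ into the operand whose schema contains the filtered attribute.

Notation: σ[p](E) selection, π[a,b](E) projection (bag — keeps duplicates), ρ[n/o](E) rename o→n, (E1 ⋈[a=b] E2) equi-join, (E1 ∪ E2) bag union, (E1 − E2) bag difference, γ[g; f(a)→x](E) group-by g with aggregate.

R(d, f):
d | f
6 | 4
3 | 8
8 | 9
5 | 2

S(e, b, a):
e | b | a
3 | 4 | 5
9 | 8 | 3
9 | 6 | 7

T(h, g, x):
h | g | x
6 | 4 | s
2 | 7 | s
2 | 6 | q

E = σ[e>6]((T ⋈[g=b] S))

σ filters on e, owned by the right side.
E' = (T ⋈[g=b] σ[e>6](S))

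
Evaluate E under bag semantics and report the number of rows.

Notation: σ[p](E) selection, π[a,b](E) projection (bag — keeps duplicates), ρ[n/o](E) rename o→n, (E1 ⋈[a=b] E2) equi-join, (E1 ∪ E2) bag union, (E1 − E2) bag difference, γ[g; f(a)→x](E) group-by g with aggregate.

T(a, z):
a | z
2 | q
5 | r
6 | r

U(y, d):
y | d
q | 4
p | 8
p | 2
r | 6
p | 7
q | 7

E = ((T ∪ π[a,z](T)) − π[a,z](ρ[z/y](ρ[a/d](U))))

Stepwise |·|:
  T → 3
  T → 3
  π[a,z](T) → 3
  (T ∪ π[a,z](T)) → 6
  U → 6
  ρ[a/d](U) → 6
  ρ[z/y](ρ[a/d](U)) → 6
  π[a,z](ρ[z/y](ρ[a/d](U))) → 6
  ((T ∪ π[a,z](T)) − π[a,z](ρ[z/y](ρ[a/d](U)))) → 5

|E| = 5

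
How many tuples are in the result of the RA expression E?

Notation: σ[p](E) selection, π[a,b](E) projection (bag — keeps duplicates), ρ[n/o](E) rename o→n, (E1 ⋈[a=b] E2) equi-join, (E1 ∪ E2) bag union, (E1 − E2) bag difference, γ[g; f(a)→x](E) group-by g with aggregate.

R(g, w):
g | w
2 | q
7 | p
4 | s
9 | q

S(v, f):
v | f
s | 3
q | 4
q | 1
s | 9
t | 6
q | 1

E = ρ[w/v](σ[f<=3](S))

Row counts bottom-up:
  S → 6
  σ[f<=3](S) → 3
  ρ[w/v](σ[f<=3](S)) → 3

|E| = 3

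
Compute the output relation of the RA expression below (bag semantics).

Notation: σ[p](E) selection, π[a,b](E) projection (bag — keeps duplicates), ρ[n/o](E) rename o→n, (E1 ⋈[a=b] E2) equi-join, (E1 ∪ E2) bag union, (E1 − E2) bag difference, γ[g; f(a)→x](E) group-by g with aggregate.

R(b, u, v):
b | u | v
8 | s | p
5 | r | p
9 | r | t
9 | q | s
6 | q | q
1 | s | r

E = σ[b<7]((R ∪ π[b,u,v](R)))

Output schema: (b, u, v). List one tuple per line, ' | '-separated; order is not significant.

Per-node cardinality:
  R → 6
  R → 6
  π[b,u,v](R) → 6
  (R ∪ π[b,u,v](R)) → 12
  σ[b<7]((R ∪ π[b,u,v](R))) → 6

== RESULT ==
b | u | v
1 | s | r
1 | s | r
5 | r | p
5 | r | p
6 | q | q
6 | q | q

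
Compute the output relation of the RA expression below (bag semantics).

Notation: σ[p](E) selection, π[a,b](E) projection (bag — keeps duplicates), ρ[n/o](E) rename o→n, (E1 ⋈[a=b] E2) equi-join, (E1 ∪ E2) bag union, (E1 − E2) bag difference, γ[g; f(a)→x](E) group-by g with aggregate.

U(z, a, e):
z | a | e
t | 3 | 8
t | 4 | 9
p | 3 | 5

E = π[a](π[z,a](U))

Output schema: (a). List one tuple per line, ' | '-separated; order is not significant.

Stepwise |·|:
  U → 3
  π[z,a](U) → 3
  π[a](π[z,a](U)) → 3

== RESULT ==
a
3
3
4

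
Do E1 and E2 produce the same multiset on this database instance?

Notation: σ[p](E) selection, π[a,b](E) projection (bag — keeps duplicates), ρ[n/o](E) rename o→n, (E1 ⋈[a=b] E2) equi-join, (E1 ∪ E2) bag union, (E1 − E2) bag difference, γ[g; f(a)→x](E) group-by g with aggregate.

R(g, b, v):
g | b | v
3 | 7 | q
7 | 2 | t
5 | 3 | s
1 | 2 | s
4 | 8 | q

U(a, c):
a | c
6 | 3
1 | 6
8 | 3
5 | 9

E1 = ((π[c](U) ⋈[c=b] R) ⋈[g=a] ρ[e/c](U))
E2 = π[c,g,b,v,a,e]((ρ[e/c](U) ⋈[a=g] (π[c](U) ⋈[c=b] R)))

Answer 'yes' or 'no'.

E1 row counts bottom-up:
  U → 4
  π[c](U) → 4
  R → 5
  (π[c](U) ⋈[c=b] R) → 2
  U → 4
  ρ[e/c](U) → 4
  ((π[c](U) ⋈[c=b] R) ⋈[g=a] ρ[e/c](U)) → 2
E2 row counts bottom-up:
  U → 4
  ρ[e/c](U) → 4
  U → 4
  π[c](U) → 4
  R → 5
  (π[c](U) ⋈[c=b] R) → 2
  (ρ[e/c](U) ⋈[a=g] (π[c](U) ⋈[c=b] R)) → 2
  π[c,g,b,v,a,e]((ρ[e/c](U) ⋈[a=g] (π[c](U) ⋈[c=b] R))) → 2

E1 and E2 produce the same multiset:
c | g | b | v | a | e
3 | 5 | 3 | s | 5 | 9
3 | 5 | 3 | s | 5 | 9

yes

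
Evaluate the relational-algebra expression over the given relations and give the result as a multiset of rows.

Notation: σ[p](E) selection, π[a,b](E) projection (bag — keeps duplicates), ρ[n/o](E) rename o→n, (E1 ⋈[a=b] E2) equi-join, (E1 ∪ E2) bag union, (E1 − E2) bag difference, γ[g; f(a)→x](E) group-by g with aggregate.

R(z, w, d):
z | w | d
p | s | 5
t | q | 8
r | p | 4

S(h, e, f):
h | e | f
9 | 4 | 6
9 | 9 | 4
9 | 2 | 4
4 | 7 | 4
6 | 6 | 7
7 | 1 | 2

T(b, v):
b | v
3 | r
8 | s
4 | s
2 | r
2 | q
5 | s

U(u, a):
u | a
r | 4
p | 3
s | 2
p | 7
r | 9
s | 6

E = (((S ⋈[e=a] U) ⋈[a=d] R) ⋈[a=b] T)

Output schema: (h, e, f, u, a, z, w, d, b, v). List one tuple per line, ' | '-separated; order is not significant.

Subexpression sizes:
  S → 6
  U → 6
  (S ⋈[e=a] U) → 5
  R → 3
  ((S ⋈[e=a] U) ⋈[a=d] R) → 1
  T → 6
  (((S ⋈[e=a] U) ⋈[a=d] R) ⋈[a=b] T) → 1

== RESULT ==
h | e | f | u | a | z | w | d | b | v
9 | 4 | 6 | r | 4 | r | p | 4 | 4 | s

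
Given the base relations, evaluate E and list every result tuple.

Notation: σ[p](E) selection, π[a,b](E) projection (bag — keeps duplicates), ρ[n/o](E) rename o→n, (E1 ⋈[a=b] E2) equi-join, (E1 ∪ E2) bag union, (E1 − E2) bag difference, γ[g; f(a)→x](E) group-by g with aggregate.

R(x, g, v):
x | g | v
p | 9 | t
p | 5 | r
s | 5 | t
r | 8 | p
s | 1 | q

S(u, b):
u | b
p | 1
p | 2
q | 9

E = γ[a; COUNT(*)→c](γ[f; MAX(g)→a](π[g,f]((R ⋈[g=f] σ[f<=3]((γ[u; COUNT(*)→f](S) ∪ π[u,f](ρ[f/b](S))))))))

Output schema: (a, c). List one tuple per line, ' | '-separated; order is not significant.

Subexpression sizes:
  R → 5
  S → 3
  γ[u; COUNT(*)→f](S) → 2
  S → 3
  ρ[f/b](S) → 3
  π[u,f](ρ[f/b](S)) → 3
  (γ[u; COUNT(*)→f](S) ∪ π[u,f](ρ[f/b](S))) → 5
  σ[f<=3]((γ[u; COUNT(*)→f](S) ∪ π[u,f](ρ[f/b](S)))) → 4
  (R ⋈[g=f] σ[f<=3]((γ[u; COUNT(*)→f](S) ∪ π[u,f](ρ[f/b](S))))) → 2
  π[g,f]((R ⋈[g=f] σ[f<=3]((γ[u; COUNT(*)→f](S) ∪ π[u,f](ρ[f/b](S)))))) → 2
  γ[f; MAX(g)→a](π[g,f]((R ⋈[g=f] σ[f<=3]((γ[u; COUNT(*)→f](S) ∪ π[u,f](ρ[f/b](S))))))) → 1
  γ[a; COUNT(*)→c](γ[f; MAX(g)→a](π[g,f]((R ⋈[g=f] σ[f<=3]((γ[u; COUNT(*)→f](S) ∪ π[u,f](ρ[f/b](S)))))))) → 1

== RESULT ==
a | c
1 | 1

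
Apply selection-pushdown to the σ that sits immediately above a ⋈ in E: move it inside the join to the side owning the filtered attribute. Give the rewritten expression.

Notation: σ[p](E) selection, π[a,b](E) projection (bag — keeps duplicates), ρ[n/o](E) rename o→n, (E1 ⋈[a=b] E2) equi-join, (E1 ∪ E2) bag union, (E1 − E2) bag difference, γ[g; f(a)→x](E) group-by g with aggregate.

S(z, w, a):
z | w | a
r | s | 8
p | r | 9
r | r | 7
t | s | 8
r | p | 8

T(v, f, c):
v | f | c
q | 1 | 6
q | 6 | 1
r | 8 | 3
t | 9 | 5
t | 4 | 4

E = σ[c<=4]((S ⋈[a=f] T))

σ filters on c, owned by the right side.
E' = (S ⋈[a=f] σ[c<=4](T))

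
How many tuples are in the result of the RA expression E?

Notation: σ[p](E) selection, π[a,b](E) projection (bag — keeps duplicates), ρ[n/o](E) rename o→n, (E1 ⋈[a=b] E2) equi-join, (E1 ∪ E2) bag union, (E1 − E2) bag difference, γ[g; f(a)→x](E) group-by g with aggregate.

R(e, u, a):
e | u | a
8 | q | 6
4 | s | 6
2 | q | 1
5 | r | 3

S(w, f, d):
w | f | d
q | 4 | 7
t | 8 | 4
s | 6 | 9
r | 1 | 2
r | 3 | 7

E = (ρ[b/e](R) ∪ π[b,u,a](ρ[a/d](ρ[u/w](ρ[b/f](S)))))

Per-node cardinality:
  R → 4
  ρ[b/e](R) → 4
  S → 5
  ρ[b/f](S) → 5
  ρ[u/w](ρ[b/f](S)) → 5
  ρ[a/d](ρ[u/w](ρ[b/f](S))) → 5
  π[b,u,a](ρ[a/d](ρ[u/w](ρ[b/f](S)))) → 5
  (ρ[b/e](R) ∪ π[b,u,a](ρ[a/d](ρ[u/w](ρ[b/f](S))))) → 9

|E| = 9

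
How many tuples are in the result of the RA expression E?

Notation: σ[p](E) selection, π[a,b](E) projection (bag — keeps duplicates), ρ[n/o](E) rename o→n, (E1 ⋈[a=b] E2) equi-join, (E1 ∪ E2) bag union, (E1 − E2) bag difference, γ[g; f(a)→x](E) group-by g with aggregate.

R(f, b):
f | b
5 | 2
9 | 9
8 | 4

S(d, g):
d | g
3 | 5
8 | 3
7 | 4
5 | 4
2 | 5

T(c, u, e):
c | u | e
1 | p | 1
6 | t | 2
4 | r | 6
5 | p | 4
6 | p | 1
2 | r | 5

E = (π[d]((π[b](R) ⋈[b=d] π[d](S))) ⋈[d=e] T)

Per-node cardinality:
  R → 3
  π[b](R) → 3
  S → 5
  π[d](S) → 5
  (π[b](R) ⋈[b=d] π[d](S)) → 1
  π[d]((π[b](R) ⋈[b=d] π[d](S))) → 1
  T → 6
  (π[d]((π[b](R) ⋈[b=d] π[d](S))) ⋈[d=e] T) → 1

|E| = 1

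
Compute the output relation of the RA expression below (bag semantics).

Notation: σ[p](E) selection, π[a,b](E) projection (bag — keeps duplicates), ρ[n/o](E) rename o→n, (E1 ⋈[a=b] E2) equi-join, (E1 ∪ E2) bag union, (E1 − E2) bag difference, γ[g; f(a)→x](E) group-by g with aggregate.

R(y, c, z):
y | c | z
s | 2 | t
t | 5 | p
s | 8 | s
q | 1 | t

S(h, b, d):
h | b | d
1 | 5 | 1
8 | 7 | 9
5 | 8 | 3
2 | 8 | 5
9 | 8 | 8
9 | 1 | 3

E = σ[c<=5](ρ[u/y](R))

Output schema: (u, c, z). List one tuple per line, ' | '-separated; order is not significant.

Per-node cardinality:
  R → 4
  ρ[u/y](R) → 4
  σ[c<=5](ρ[u/y](R)) → 3

== RESULT ==
u | c | z
q | 1 | t
s | 2 | t
t | 5 | p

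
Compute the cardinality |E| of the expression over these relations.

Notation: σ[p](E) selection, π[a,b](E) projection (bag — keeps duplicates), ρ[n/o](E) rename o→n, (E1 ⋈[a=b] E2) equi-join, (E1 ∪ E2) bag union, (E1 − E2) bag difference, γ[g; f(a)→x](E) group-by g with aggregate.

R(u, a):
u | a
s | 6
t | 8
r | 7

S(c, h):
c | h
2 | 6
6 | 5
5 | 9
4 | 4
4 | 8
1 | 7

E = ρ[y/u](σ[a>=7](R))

Stepwise |·|:
  R → 3
  σ[a>=7](R) → 2
  ρ[y/u](σ[a>=7](R)) → 2

|E| = 2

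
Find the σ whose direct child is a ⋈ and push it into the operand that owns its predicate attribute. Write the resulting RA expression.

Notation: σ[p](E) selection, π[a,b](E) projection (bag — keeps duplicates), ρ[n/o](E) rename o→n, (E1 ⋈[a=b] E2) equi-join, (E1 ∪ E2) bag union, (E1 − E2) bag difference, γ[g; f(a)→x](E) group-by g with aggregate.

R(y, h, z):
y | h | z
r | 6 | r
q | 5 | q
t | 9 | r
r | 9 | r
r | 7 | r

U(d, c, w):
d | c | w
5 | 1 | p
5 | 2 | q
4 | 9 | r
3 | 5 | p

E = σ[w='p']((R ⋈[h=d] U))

σ filters on w, owned by the right side.
E' = (R ⋈[h=d] σ[w='p'](U))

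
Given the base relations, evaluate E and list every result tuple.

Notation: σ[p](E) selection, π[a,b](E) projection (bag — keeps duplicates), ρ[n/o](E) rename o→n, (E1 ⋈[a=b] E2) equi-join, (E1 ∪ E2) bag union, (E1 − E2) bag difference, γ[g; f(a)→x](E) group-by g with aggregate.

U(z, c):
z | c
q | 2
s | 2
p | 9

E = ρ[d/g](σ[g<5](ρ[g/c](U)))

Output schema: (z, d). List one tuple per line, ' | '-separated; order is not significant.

Per-node cardinality:
  U → 3
  ρ[g/c](U) → 3
  σ[g<5](ρ[g/c](U)) → 2
  ρ[d/g](σ[g<5](ρ[g/c](U))) → 2

== RESULT ==
z | d
q | 2
s | 2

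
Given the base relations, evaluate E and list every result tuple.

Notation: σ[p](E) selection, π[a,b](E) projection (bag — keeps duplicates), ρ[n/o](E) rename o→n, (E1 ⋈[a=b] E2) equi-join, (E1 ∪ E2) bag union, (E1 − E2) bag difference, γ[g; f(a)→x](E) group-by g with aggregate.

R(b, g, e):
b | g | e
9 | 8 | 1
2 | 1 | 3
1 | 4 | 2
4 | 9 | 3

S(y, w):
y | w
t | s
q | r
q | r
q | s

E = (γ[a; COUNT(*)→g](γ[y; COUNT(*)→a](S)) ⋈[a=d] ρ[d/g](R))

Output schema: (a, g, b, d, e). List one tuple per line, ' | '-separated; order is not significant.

Per-node cardinality:
  S → 4
  γ[y; COUNT(*)→a](S) → 2
  γ[a; COUNT(*)→g](γ[y; COUNT(*)→a](S)) → 2
  R → 4
  ρ[d/g](R) → 4
  (γ[a; COUNT(*)→g](γ[y; COUNT(*)→a](S)) ⋈[a=d] ρ[d/g](R)) → 1

== RESULT ==
a | g | b | d | e
1 | 1 | 2 | 1 | 3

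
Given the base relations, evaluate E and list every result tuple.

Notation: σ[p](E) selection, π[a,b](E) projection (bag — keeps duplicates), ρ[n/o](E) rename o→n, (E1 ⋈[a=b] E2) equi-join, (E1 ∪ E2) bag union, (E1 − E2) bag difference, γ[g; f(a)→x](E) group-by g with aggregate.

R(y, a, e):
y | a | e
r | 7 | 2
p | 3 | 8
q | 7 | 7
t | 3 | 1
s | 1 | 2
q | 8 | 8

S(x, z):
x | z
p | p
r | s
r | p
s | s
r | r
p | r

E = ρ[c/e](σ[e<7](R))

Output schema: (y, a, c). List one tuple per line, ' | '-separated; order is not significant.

Per-node cardinality:
  R → 6
  σ[e<7](R) → 3
  ρ[c/e](σ[e<7](R)) → 3

== RESULT ==
y | a | c
r | 7 | 2
s | 1 | 2
t | 3 | 1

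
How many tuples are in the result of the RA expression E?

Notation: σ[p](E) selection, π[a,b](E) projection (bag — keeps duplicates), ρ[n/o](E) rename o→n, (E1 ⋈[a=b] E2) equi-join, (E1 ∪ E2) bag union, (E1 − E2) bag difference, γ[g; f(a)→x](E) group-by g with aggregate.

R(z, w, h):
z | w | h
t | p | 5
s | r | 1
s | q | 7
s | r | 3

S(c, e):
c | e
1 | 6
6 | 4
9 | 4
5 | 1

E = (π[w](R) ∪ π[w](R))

Stepwise |·|:
  R → 4
  π[w](R) → 4
  R → 4
  π[w](R) → 4
  (π[w](R) ∪ π[w](R)) → 8

|E| = 8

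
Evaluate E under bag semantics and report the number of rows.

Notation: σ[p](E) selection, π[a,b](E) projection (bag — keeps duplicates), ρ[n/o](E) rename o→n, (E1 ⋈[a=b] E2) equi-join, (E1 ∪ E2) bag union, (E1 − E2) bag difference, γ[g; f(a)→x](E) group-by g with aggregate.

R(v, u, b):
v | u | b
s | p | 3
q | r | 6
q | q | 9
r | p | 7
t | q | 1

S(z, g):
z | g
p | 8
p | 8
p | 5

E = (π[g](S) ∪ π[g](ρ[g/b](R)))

Per-node cardinality:
  S → 3
  π[g](S) → 3
  R → 5
  ρ[g/b](R) → 5
  π[g](ρ[g/b](R)) → 5
  (π[g](S) ∪ π[g](ρ[g/b](R))) → 8

|E| = 8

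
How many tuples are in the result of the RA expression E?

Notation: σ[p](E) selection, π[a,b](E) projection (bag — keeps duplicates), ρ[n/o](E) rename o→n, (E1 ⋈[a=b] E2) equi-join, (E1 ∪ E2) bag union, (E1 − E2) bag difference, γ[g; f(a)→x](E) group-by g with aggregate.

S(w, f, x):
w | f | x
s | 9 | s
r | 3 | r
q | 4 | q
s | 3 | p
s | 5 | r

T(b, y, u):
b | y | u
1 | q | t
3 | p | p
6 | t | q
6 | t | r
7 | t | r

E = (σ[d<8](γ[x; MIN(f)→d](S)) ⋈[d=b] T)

Per-node cardinality:
  S → 5
  γ[x; MIN(f)→d](S) → 4
  σ[d<8](γ[x; MIN(f)→d](S)) → 3
  T → 5
  (σ[d<8](γ[x; MIN(f)→d](S)) ⋈[d=b] T) → 2

|E| = 2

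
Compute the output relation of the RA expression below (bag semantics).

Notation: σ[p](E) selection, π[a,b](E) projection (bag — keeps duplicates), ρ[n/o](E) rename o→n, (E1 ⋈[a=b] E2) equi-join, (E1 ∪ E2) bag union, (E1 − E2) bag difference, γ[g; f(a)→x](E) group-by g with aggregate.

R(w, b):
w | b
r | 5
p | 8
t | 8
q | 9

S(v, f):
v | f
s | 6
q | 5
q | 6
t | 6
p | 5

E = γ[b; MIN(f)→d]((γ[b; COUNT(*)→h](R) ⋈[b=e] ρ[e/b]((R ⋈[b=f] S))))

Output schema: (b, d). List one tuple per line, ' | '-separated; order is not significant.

Row counts bottom-up:
  R → 4
  γ[b; COUNT(*)→h](R) → 3
  R → 4
  S → 5
  (R ⋈[b=f] S) → 2
  ρ[e/b]((R ⋈[b=f] S)) → 2
  (γ[b; COUNT(*)→h](R) ⋈[b=e] ρ[e/b]((R ⋈[b=f] S))) → 2
  γ[b; MIN(f)→d]((γ[b; COUNT(*)→h](R) ⋈[b=e] ρ[e/b]((R ⋈[b=f] S)))) → 1

== RESULT ==
b | d
5 | 5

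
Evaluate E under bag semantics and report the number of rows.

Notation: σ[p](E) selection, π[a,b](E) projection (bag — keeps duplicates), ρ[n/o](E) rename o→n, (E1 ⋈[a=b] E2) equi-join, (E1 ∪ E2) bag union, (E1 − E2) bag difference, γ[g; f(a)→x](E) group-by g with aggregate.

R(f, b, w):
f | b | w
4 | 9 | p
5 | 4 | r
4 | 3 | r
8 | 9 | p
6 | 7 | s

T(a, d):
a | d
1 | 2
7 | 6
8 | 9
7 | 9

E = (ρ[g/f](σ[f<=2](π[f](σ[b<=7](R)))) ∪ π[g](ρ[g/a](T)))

Stepwise |·|:
  R → 5
  σ[b<=7](R) → 3
  π[f](σ[b<=7](R)) → 3
  σ[f<=2](π[f](σ[b<=7](R))) → 0
  ρ[g/f](σ[f<=2](π[f](σ[b<=7](R)))) → 0
  T → 4
  ρ[g/a](T) → 4
  π[g](ρ[g/a](T)) → 4
  (ρ[g/f](σ[f<=2](π[f](σ[b<=7](R)))) ∪ π[g](ρ[g/a](T))) → 4

|E| = 4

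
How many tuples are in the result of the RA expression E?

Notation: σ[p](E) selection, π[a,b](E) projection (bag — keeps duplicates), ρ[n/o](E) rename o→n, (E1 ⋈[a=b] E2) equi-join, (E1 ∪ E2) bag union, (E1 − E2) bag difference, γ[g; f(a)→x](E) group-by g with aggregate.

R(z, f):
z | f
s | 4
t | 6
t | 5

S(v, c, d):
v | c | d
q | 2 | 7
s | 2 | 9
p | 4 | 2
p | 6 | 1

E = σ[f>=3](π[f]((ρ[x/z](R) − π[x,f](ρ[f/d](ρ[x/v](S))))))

Subexpression sizes:
  R → 3
  ρ[x/z](R) → 3
  S → 4
  ρ[x/v](S) → 4
  ρ[f/d](ρ[x/v](S)) → 4
  π[x,f](ρ[f/d](ρ[x/v](S))) → 4
  (ρ[x/z](R) − π[x,f](ρ[f/d](ρ[x/v](S)))) → 3
  π[f]((ρ[x/z](R) − π[x,f](ρ[f/d](ρ[x/v](S))))) → 3
  σ[f>=3](π[f]((ρ[x/z](R) − π[x,f](ρ[f/d](ρ[x/v](S)))))) → 3

|E| = 3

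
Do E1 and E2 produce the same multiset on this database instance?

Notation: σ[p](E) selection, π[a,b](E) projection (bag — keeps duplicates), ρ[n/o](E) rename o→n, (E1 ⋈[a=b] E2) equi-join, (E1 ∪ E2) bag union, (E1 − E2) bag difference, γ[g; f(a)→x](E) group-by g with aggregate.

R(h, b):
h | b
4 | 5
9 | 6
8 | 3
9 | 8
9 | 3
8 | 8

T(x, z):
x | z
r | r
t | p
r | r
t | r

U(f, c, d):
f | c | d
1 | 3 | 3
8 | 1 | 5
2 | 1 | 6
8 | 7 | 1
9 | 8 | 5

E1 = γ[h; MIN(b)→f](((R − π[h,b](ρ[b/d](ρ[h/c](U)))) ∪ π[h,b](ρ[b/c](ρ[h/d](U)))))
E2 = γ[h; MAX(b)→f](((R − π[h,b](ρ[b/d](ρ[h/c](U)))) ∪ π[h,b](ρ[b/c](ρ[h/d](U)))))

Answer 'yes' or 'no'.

E1 per-node cardinality:
  R → 6
  U → 5
  ρ[h/c](U) → 5
  ρ[b/d](ρ[h/c](U)) → 5
  π[h,b](ρ[b/d](ρ[h/c](U))) → 5
  (R − π[h,b](ρ[b/d](ρ[h/c](U)))) → 6
  U → 5
  ρ[h/d](U) → 5
  ρ[b/c](ρ[h/d](U)) → 5
  π[h,b](ρ[b/c](ρ[h/d](U))) → 5
  ((R − π[h,b](ρ[b/d](ρ[h/c](U)))) ∪ π[h,b](ρ[b/c](ρ[h/d](U)))) → 11
  γ[h; MIN(b)→f](((R − π[h,b](ρ[b/d](ρ[h/c](U)))) ∪ π[h,b](ρ[b/c](ρ[h/d](U))))) → 7
E2 per-node cardinality:
  R → 6
  U → 5
  ρ[h/c](U) → 5
  ρ[b/d](ρ[h/c](U)) → 5
  π[h,b](ρ[b/d](ρ[h/c](U))) → 5
  (R − π[h,b](ρ[b/d](ρ[h/c](U)))) → 6
  U → 5
  ρ[h/d](U) → 5
  ρ[b/c](ρ[h/d](U)) → 5
  π[h,b](ρ[b/c](ρ[h/d](U))) → 5
  ((R − π[h,b](ρ[b/d](ρ[h/c](U)))) ∪ π[h,b](ρ[b/c](ρ[h/d](U)))) → 11
  γ[h; MAX(b)→f](((R − π[h,b](ρ[b/d](ρ[h/c](U)))) ∪ π[h,b](ρ[b/c](ρ[h/d](U))))) → 7

E1 result:
h | f
1 | 7
3 | 3
4 | 5
5 | 1
6 | 1
8 | 3
9 | 3
E2 result:
h | f
1 | 7
3 | 3
4 | 5
5 | 8
6 | 1
8 | 8
9 | 8
Witness: (8, 8) appears 0× in E1 but 1× in E2.

no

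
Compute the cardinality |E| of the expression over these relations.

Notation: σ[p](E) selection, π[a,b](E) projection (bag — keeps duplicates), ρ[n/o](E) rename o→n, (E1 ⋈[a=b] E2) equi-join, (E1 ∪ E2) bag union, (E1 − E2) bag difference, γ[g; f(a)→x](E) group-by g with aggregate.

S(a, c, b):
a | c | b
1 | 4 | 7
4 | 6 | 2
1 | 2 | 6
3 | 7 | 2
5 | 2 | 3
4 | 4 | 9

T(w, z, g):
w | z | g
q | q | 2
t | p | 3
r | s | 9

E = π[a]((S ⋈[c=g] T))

Row counts bottom-up:
  S → 6
  T → 3
  (S ⋈[c=g] T) → 2
  π[a]((S ⋈[c=g] T)) → 2

|E| = 2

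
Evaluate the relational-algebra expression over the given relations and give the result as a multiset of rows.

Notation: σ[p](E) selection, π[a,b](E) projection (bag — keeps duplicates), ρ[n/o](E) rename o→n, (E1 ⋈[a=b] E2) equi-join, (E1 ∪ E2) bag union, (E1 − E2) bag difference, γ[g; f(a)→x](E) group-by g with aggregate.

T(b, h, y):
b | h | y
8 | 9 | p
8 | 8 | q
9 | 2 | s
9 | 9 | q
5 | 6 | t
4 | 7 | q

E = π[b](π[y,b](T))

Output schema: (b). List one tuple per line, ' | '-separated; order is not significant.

Row counts bottom-up:
  T → 6
  π[y,b](T) → 6
  π[b](π[y,b](T)) → 6

== RESULT ==
b
4
5
8
8
9
9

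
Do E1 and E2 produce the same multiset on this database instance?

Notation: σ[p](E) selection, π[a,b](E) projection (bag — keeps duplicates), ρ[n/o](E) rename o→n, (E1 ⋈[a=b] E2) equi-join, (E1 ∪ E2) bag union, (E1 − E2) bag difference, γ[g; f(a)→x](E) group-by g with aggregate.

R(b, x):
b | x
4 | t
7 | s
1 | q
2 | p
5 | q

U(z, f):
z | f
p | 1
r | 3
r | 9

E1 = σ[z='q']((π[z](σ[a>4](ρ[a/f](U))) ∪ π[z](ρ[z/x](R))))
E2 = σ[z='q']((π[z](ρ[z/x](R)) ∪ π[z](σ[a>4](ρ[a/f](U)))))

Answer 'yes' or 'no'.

E1 row counts bottom-up:
  U → 3
  ρ[a/f](U) → 3
  σ[a>4](ρ[a/f](U)) → 1
  π[z](σ[a>4](ρ[a/f](U))) → 1
  R → 5
  ρ[z/x](R) → 5
  π[z](ρ[z/x](R)) → 5
  (π[z](σ[a>4](ρ[a/f](U))) ∪ π[z](ρ[z/x](R))) → 6
  σ[z='q']((π[z](σ[a>4](ρ[a/f](U))) ∪ π[z](ρ[z/x](R)))) → 2
E2 row counts bottom-up:
  R → 5
  ρ[z/x](R) → 5
  π[z](ρ[z/x](R)) → 5
  U → 3
  ρ[a/f](U) → 3
  σ[a>4](ρ[a/f](U)) → 1
  π[z](σ[a>4](ρ[a/f](U))) → 1
  (π[z](ρ[z/x](R)) ∪ π[z](σ[a>4](ρ[a/f](U)))) → 6
  σ[z='q']((π[z](ρ[z/x](R)) ∪ π[z](σ[a>4](ρ[a/f](U))))) → 2

E1 and E2 produce the same multiset:
z
q
q

yes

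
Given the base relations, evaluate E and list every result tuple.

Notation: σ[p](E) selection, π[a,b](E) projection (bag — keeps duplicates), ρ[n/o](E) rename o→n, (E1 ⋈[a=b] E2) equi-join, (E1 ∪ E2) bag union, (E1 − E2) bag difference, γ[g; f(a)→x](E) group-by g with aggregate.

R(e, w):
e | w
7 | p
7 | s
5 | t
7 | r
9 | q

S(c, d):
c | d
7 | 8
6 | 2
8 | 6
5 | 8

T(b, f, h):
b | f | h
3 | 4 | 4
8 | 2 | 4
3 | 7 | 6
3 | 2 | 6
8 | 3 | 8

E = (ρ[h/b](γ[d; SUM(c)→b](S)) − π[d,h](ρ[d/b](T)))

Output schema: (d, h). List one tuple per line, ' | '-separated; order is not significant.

Subexpression sizes:
  S → 4
  γ[d; SUM(c)→b](S) → 3
  ρ[h/b](γ[d; SUM(c)→b](S)) → 3
  T → 5
  ρ[d/b](T) → 5
  π[d,h](ρ[d/b](T)) → 5
  (ρ[h/b](γ[d; SUM(c)→b](S)) − π[d,h](ρ[d/b](T))) → 3

== RESULT ==
d | h
2 | 6
6 | 8
8 | 12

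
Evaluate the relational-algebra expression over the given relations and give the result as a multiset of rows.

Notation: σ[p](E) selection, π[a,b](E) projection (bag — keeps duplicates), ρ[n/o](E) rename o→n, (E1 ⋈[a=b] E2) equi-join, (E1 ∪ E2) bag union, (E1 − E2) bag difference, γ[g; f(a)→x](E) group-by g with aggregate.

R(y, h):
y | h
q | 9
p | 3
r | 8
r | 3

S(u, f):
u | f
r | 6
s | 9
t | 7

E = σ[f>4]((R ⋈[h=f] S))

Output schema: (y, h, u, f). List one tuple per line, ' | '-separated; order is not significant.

Subexpression sizes:
  R → 4
  S → 3
  (R ⋈[h=f] S) → 1
  σ[f>4]((R ⋈[h=f] S)) → 1

== RESULT ==
y | h | u | f
q | 9 | s | 9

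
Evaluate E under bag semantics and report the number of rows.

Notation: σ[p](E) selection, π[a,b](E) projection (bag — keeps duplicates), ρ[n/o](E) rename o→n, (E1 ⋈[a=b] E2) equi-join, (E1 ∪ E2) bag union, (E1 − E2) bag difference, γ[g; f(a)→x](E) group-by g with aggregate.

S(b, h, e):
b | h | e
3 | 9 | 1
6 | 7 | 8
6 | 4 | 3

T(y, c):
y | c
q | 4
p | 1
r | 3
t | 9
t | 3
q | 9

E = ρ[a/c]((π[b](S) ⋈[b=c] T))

Subexpression sizes:
  S → 3
  π[b](S) → 3
  T → 6
  (π[b](S) ⋈[b=c] T) → 2
  ρ[a/c]((π[b](S) ⋈[b=c] T)) → 2

|E| = 2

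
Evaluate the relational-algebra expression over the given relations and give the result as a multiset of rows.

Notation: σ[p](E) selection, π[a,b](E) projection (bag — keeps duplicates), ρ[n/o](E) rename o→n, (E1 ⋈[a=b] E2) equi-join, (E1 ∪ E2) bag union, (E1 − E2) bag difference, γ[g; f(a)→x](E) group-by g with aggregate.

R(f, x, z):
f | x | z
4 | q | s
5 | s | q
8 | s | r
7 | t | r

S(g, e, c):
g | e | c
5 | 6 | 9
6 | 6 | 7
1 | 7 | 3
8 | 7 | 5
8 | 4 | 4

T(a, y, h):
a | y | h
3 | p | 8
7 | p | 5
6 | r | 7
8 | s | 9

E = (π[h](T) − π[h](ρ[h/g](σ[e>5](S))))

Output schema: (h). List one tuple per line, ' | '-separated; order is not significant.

Per-node cardinality:
  T → 4
  π[h](T) → 4
  S → 5
  σ[e>5](S) → 4
  ρ[h/g](σ[e>5](S)) → 4
  π[h](ρ[h/g](σ[e>5](S))) → 4
  (π[h](T) − π[h](ρ[h/g](σ[e>5](S)))) → 2

== RESULT ==
h
7
9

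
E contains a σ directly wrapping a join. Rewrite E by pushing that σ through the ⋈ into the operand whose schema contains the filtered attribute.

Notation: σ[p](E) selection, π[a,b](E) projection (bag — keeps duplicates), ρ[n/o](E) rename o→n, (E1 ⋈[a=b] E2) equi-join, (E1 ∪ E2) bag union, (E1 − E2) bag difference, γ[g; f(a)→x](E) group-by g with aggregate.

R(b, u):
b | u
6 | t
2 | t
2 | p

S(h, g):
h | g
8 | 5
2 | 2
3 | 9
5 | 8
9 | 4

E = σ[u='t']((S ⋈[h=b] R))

σ filters on u, owned by the right side.
E' = (S ⋈[h=b] σ[u='t'](R))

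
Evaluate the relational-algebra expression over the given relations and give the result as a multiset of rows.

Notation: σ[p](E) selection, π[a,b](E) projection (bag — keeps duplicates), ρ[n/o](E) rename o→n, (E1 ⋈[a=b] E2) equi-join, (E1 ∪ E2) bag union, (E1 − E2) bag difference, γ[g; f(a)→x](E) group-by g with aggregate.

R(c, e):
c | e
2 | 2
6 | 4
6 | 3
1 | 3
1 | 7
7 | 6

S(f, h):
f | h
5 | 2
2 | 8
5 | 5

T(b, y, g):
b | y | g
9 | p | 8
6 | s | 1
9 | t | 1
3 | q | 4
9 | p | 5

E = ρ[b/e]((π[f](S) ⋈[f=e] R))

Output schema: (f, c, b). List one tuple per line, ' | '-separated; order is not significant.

Stepwise |·|:
  S → 3
  π[f](S) → 3
  R → 6
  (π[f](S) ⋈[f=e] R) → 1
  ρ[b/e]((π[f](S) ⋈[f=e] R)) → 1

== RESULT ==
f | c | b
2 | 2 | 2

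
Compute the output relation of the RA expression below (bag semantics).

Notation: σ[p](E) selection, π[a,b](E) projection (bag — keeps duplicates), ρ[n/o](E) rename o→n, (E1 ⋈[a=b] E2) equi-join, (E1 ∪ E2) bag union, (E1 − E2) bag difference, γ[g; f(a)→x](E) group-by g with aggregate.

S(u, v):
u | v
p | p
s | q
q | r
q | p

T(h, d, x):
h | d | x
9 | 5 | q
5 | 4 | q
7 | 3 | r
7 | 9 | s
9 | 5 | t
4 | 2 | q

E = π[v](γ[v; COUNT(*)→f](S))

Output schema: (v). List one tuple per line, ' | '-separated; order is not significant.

Row counts bottom-up:
  S → 4
  γ[v; COUNT(*)→f](S) → 3
  π[v](γ[v; COUNT(*)→f](S)) → 3

== RESULT ==
v
p
q
r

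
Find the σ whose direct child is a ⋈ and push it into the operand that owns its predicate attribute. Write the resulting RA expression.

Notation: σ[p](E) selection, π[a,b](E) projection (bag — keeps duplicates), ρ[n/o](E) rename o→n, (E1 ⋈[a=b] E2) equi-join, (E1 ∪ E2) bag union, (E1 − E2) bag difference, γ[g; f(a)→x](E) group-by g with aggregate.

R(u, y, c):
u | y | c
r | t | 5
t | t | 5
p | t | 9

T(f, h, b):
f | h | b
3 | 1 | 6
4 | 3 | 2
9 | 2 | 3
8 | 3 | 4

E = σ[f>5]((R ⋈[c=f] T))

σ filters on f, owned by the right side.
E' = (R ⋈[c=f] σ[f>5](T))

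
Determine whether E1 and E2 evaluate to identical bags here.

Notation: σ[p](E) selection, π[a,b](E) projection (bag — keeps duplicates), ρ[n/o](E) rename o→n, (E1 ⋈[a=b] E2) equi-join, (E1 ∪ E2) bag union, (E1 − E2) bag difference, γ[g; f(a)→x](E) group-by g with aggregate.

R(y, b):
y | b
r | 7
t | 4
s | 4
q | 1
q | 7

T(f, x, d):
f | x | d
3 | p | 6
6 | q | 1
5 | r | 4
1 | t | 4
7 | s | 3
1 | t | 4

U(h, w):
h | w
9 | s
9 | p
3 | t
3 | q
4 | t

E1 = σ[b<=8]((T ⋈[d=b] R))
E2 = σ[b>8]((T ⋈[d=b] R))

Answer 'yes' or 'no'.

E1 per-node cardinality:
  T → 6
  R → 5
  (T ⋈[d=b] R) → 7
  σ[b<=8]((T ⋈[d=b] R)) → 7
E2 per-node cardinality:
  T → 6
  R → 5
  (T ⋈[d=b] R) → 7
  σ[b>8]((T ⋈[d=b] R)) → 0

E1 result:
f | x | d | y | b
1 | t | 4 | s | 4
1 | t | 4 | s | 4
1 | t | 4 | t | 4
1 | t | 4 | t | 4
5 | r | 4 | s | 4
5 | r | 4 | t | 4
6 | q | 1 | q | 1
E2 result:
f | x | d | y | b
(0 rows)
Witness: (6, 'q', 1, 'q', 1) appears 1× in E1 but 0× in E2.

no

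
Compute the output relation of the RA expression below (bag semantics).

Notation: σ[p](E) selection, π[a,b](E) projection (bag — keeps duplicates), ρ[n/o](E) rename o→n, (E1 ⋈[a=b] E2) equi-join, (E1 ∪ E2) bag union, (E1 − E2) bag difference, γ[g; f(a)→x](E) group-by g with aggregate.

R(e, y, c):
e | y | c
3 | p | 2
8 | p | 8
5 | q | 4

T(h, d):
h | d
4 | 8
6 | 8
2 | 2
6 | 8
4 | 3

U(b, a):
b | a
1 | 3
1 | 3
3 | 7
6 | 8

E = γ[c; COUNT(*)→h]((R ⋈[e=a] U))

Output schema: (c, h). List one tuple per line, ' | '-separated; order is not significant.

Subexpression sizes:
  R → 3
  U → 4
  (R ⋈[e=a] U) → 3
  γ[c; COUNT(*)→h]((R ⋈[e=a] U)) → 2

== RESULT ==
c | h
2 | 2
8 | 1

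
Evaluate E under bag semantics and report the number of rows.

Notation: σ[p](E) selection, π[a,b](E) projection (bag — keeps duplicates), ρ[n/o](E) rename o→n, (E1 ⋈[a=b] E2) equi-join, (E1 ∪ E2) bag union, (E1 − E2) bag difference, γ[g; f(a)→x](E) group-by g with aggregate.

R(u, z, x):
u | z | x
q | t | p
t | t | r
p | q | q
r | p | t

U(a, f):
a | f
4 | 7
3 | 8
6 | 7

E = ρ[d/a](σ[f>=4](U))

Row counts bottom-up:
  U → 3
  σ[f>=4](U) → 3
  ρ[d/a](σ[f>=4](U)) → 3

|E| = 3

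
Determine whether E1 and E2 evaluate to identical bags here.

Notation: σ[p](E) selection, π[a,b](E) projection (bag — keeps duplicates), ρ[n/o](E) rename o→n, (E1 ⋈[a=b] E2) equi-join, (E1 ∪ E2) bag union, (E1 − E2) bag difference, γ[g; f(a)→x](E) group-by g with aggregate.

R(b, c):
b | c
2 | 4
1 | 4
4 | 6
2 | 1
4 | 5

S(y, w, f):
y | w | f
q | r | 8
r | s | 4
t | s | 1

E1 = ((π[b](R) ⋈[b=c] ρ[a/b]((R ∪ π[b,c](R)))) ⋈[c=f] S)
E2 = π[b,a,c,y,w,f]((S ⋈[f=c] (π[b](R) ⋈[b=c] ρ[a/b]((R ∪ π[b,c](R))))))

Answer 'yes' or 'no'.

E1 row counts bottom-up:
  R → 5
  π[b](R) → 5
  R → 5
  R → 5
  π[b,c](R) → 5
  (R ∪ π[b,c](R)) → 10
  ρ[a/b]((R ∪ π[b,c](R))) → 10
  (π[b](R) ⋈[b=c] ρ[a/b]((R ∪ π[b,c](R)))) → 10
  S → 3
  ((π[b](R) ⋈[b=c] ρ[a/b]((R ∪ π[b,c](R)))) ⋈[c=f] S) → 10
E2 row counts bottom-up:
  S → 3
  R → 5
  π[b](R) → 5
  R → 5
  R → 5
  π[b,c](R) → 5
  (R ∪ π[b,c](R)) → 10
  ρ[a/b]((R ∪ π[b,c](R))) → 10
  (π[b](R) ⋈[b=c] ρ[a/b]((R ∪ π[b,c](R)))) → 10
  (S ⋈[f=c] (π[b](R) ⋈[b=c] ρ[a/b]((R ∪ π[b,c](R))))) → 10
  π[b,a,c,y,w,f]((S ⋈[f=c] (π[b](R) ⋈[b=c] ρ[a/b]((R ∪ π[b,c](R)))))) → 10

E1 and E2 produce the same multiset:
b | a | c | y | w | f
1 | 2 | 1 | t | s | 1
1 | 2 | 1 | t | s | 1
4 | 1 | 4 | r | s | 4
4 | 1 | 4 | r | s | 4
4 | 1 | 4 | r | s | 4
4 | 1 | 4 | r | s | 4
4 | 2 | 4 | r | s | 4
4 | 2 | 4 | r | s | 4
4 | 2 | 4 | r | s | 4
4 | 2 | 4 | r | s | 4

yes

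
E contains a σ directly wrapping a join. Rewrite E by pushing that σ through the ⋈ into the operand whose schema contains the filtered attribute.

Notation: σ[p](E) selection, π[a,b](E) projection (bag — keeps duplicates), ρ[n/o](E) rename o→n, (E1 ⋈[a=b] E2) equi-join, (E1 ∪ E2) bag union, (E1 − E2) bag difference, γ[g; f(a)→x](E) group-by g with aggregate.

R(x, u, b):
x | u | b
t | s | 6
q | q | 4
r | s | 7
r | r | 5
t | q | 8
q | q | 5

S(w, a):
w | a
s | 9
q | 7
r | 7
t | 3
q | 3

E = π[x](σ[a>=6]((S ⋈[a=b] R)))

σ filters on a, owned by the left side.
E' = π[x]((σ[a>=6](S) ⋈[a=b] R))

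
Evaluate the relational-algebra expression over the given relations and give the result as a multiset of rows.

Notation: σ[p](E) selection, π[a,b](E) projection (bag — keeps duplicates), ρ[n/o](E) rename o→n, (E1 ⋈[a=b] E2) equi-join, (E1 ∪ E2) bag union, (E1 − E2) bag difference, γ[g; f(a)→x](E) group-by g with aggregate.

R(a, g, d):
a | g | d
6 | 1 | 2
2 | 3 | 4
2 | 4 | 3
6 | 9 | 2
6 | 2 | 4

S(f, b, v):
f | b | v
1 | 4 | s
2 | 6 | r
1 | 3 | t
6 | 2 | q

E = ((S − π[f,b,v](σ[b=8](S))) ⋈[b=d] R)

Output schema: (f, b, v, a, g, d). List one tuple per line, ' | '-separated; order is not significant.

Per-node cardinality:
  S → 4
  S → 4
  σ[b=8](S) → 0
  π[f,b,v](σ[b=8](S)) → 0
  (S − π[f,b,v](σ[b=8](S))) → 4
  R → 5
  ((S − π[f,b,v](σ[b=8](S))) ⋈[b=d] R) → 5

== RESULT ==
f | b | v | a | g | d
1 | 3 | t | 2 | 4 | 3
1 | 4 | s | 2 | 3 | 4
1 | 4 | s | 6 | 2 | 4
6 | 2 | q | 6 | 1 | 2
6 | 2 | q | 6 | 9 | 2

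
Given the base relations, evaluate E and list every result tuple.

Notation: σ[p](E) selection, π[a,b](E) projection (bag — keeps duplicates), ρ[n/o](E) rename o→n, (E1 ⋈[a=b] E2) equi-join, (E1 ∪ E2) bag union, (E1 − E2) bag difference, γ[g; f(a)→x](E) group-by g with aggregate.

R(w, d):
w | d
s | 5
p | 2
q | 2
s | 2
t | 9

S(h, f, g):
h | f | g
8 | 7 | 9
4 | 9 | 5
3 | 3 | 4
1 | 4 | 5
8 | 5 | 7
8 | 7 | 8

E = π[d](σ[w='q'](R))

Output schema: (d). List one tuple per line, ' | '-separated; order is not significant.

Row counts bottom-up:
  R → 5
  σ[w='q'](R) → 1
  π[d](σ[w='q'](R)) → 1

== RESULT ==
d
2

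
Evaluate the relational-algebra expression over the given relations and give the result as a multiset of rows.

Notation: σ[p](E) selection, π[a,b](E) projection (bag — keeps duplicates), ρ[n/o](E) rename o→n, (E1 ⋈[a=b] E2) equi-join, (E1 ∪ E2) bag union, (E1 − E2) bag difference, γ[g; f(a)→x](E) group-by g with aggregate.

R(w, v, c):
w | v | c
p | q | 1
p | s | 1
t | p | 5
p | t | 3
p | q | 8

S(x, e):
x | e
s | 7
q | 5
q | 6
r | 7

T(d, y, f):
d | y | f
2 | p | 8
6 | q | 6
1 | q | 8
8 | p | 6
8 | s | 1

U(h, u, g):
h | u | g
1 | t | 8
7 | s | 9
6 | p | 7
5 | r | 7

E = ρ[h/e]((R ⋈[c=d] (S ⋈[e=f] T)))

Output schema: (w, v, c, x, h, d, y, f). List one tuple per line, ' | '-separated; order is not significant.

Per-node cardinality:
  R → 5
  S → 4
  T → 5
  (S ⋈[e=f] T) → 2
  (R ⋈[c=d] (S ⋈[e=f] T)) → 1
  ρ[h/e]((R ⋈[c=d] (S ⋈[e=f] T))) → 1

== RESULT ==
w | v | c | x | h | d | y | f
p | q | 8 | q | 6 | 8 | p | 6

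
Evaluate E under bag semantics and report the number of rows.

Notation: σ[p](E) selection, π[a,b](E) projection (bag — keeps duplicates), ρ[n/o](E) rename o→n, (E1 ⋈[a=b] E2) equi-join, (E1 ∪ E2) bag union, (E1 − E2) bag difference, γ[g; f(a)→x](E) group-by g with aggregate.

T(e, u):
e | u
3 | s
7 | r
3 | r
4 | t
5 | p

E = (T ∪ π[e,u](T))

Per-node cardinality:
  T → 5
  T → 5
  π[e,u](T) → 5
  (T ∪ π[e,u](T)) → 10

|E| = 10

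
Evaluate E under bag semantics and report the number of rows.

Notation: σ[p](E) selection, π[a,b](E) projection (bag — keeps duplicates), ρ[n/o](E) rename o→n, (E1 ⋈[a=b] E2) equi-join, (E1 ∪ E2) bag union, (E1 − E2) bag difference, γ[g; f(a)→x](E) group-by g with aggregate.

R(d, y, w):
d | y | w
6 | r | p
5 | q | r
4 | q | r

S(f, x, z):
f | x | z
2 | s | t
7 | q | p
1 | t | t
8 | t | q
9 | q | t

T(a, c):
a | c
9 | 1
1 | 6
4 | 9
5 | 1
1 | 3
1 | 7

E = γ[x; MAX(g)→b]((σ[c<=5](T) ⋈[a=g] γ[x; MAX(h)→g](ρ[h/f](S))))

Stepwise |·|:
  T → 6
  σ[c<=5](T) → 3
  S → 5
  ρ[h/f](S) → 5
  γ[x; MAX(h)→g](ρ[h/f](S)) → 3
  (σ[c<=5](T) ⋈[a=g] γ[x; MAX(h)→g](ρ[h/f](S))) → 1
  γ[x; MAX(g)→b]((σ[c<=5](T) ⋈[a=g] γ[x; MAX(h)→g](ρ[h/f](S)))) → 1

|E| = 1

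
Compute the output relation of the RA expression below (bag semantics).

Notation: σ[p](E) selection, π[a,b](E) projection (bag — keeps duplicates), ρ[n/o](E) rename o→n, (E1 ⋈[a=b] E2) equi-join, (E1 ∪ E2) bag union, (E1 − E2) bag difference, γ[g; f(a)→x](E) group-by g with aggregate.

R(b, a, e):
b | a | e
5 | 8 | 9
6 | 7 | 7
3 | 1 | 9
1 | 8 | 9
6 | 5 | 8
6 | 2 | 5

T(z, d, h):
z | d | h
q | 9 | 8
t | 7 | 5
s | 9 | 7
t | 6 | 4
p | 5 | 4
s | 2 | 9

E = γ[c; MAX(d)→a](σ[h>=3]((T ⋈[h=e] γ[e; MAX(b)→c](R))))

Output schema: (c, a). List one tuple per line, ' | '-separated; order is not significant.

Per-node cardinality:
  T → 6
  R → 6
  γ[e; MAX(b)→c](R) → 4
  (T ⋈[h=e] γ[e; MAX(b)→c](R)) → 4
  σ[h>=3]((T ⋈[h=e] γ[e; MAX(b)→c](R))) → 4
  γ[c; MAX(d)→a](σ[h>=3]((T ⋈[h=e] γ[e; MAX(b)→c](R)))) → 2

== RESULT ==
c | a
5 | 2
6 | 9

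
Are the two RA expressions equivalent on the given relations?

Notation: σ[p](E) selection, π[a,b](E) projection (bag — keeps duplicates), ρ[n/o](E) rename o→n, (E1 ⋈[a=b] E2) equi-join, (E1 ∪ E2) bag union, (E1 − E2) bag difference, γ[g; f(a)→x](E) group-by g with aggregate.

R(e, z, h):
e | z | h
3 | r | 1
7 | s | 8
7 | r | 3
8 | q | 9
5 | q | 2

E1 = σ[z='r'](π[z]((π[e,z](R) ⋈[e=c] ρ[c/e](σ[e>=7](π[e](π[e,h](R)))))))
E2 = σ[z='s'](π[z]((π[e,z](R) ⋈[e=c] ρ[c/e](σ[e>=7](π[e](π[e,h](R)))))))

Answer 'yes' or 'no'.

E1 per-node cardinality:
  R → 5
  π[e,z](R) → 5
  R → 5
  π[e,h](R) → 5
  π[e](π[e,h](R)) → 5
  σ[e>=7](π[e](π[e,h](R))) → 3
  ρ[c/e](σ[e>=7](π[e](π[e,h](R)))) → 3
  (π[e,z](R) ⋈[e=c] ρ[c/e](σ[e>=7](π[e](π[e,h](R))))) → 5
  π[z]((π[e,z](R) ⋈[e=c] ρ[c/e](σ[e>=7](π[e](π[e,h](R)))))) → 5
  σ[z='r'](π[z]((π[e,z](R) ⋈[e=c] ρ[c/e](σ[e>=7](π[e](π[e,h](R))))))) → 2
E2 per-node cardinality:
  R → 5
  π[e,z](R) → 5
  R → 5
  π[e,h](R) → 5
  π[e](π[e,h](R)) → 5
  σ[e>=7](π[e](π[e,h](R))) → 3
  ρ[c/e](σ[e>=7](π[e](π[e,h](R)))) → 3
  (π[e,z](R) ⋈[e=c] ρ[c/e](σ[e>=7](π[e](π[e,h](R))))) → 5
  π[z]((π[e,z](R) ⋈[e=c] ρ[c/e](σ[e>=7](π[e](π[e,h](R)))))) → 5
  σ[z='s'](π[z]((π[e,z](R) ⋈[e=c] ρ[c/e](σ[e>=7](π[e](π[e,h](R))))))) → 2

E1 result:
z
r
r
E2 result:
z
s
s
Witness: ('s',) appears 0× in E1 but 2× in E2.

no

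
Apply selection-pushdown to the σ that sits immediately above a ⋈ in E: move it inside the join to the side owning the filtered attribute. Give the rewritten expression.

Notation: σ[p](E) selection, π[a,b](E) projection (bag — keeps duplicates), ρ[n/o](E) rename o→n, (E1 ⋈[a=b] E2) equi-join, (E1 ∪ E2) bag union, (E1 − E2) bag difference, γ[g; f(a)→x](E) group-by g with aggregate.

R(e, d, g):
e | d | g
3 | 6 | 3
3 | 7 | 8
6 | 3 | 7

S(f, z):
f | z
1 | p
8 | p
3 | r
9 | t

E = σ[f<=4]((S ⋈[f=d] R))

σ filters on f, owned by the left side.
E' = (σ[f<=4](S) ⋈[f=d] R)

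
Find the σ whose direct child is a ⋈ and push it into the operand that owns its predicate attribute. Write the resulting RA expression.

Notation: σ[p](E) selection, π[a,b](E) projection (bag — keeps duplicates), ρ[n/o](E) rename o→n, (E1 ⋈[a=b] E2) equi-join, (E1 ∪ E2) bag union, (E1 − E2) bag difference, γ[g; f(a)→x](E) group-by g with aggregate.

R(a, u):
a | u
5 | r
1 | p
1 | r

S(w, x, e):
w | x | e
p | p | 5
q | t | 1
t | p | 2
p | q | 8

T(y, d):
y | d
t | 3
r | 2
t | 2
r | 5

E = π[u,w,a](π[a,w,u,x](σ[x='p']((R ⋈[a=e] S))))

σ filters on x, owned by the right side.
E' = π[u,w,a](π[a,w,u,x]((R ⋈[a=e] σ[x='p'](S))))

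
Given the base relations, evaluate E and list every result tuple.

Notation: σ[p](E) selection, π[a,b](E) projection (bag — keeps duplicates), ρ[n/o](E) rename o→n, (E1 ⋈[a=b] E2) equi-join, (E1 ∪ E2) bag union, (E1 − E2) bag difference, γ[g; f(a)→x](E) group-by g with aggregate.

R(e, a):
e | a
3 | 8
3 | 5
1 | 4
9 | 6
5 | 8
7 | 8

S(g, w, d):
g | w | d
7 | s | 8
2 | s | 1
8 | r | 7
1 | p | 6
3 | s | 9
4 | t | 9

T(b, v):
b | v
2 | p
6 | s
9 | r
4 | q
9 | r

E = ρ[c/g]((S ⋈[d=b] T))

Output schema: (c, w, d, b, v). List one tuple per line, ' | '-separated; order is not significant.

Stepwise |·|:
  S → 6
  T → 5
  (S ⋈[d=b] T) → 5
  ρ[c/g]((S ⋈[d=b] T)) → 5

== RESULT ==
c | w | d | b | v
1 | p | 6 | 6 | s
3 | s | 9 | 9 | r
3 | s | 9 | 9 | r
4 | t | 9 | 9 | r
4 | t | 9 | 9 | r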